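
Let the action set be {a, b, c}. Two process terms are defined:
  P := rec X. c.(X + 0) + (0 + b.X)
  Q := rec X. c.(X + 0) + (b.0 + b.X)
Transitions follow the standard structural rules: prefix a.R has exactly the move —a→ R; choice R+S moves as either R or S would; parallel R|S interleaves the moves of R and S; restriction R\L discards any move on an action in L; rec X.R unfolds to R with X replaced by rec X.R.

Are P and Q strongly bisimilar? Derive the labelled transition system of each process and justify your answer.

P's transition system — 2 states:
  p0 = rec X. c.(X + 0) + (0 + b.X) has moves ··b··> p0, ··c··> p1
  p1 = (rec X. c.(X + 0) + (0 + b.X)) + 0 has moves ··b··> p0, ··c··> p1
Q's transition system — 3 states:
  q0 = rec X. c.(X + 0) + (b.0 + b.X) has moves ··b··> q0, ··b··> q1, ··c··> q2
  q1 = 0 has moves ∅
  q2 = (rec X. c.(X + 0) + (b.0 + b.X)) + 0 has moves ··b··> q0, ··b··> q1, ··c··> q2
Coarsest stable partition (strong bisimilarity classes):
  B0 = {p0, p1}
  B1 = {q0, q2}
  B2 = {q1}
p0 ∈ B0, q0 ∈ B1 → different blocks

not bisimilar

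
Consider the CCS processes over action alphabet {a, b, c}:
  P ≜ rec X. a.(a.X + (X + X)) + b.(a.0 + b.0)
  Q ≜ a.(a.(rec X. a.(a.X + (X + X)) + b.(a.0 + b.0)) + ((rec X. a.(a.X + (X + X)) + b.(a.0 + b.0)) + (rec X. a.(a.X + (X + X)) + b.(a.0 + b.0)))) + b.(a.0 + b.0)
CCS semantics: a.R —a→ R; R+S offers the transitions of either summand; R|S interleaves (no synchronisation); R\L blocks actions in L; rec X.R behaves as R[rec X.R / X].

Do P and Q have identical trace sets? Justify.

YES

Reachable graph of P (4 states):
  s0 = rec X. a.(a.X + (X + X)) + b.(a.0 + b.0) :: —a→ s1, —b→ s2
  s1 = a.(rec X. a.(a.X + (X + X)) + b.(a.0 + b.0)) + ((rec X. a.(a.X + (X + X)) + b.(a.0 + b.0)) + (rec X. a.(a.X + (X + X)) + b.(a.0 + b.0))) :: —a→ s0, —a→ s1, —b→ s2
  s2 = a.0 + b.0 :: —a→ s3, —b→ s3
  s3 = 0 :: deadlocked
Reachable graph of Q (5 states):
  t0 = a.(a.(rec X. a.(a.X + (X + X)) + b.(a.0 + b.0)) + ((rec X. a.(a.X + (X + X)) + b.(a.0 + b.0)) + (rec X. a.(a.X + (X + X)) + b.(a.0 + b.0)))) + b.(a.0 + b.0) :: —a→ t1, —b→ t2
  t1 = a.(rec X. a.(a.X + (X + X)) + b.(a.0 + b.0)) + ((rec X. a.(a.X + (X + X)) + b.(a.0 + b.0)) + (rec X. a.(a.X + (X + X)) + b.(a.0 + b.0))) :: —a→ t1, —a→ t3, —b→ t2
  t2 = a.0 + b.0 :: —a→ t4, —b→ t4
  t3 = rec X. a.(a.X + (X + X)) + b.(a.0 + b.0) :: —a→ t1, —b→ t2
  t4 = 0 :: deadlocked
Partition-refinement fixed point:
  B0 = {s0, s1, t0, t1, t3}
  B1 = {s2, t2}
  B2 = {s3, t4}
s0 ∈ B0, t0 ∈ B0 → same block
Bisimilar ⇒ trace-equivalent.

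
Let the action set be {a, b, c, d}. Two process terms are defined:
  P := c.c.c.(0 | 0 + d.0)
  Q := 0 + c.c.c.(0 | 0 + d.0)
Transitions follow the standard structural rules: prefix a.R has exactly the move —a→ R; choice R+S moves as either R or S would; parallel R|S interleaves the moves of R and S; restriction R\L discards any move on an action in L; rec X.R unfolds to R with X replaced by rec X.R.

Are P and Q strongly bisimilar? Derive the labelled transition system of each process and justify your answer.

bisimilar

P's transition system — 5 states:
  s0 = c.c.c.(0 | 0 + d.0) :: =c=> s1
  s1 = c.c.(0 | 0 + d.0) :: =c=> s2
  s2 = c.(0 | 0 + d.0) :: =c=> s3
  s3 = 0 | 0 + d.0 :: =d=> s4
  s4 = 0 :: deadlocked
Q's transition system — 5 states:
  t0 = 0 + c.c.c.(0 | 0 + d.0) :: =c=> t1
  t1 = c.c.(0 | 0 + d.0) :: =c=> t2
  t2 = c.(0 | 0 + d.0) :: =c=> t3
  t3 = 0 | 0 + d.0 :: =d=> t4
  t4 = 0 :: deadlocked
Bisimilarity quotient blocks:
  B0 = {s0, t0}
  B1 = {s1, t1}
  B2 = {s2, t2}
  B3 = {s3, t3}
  B4 = {s4, t4}
s0 ∈ B0, t0 ∈ B0 → same block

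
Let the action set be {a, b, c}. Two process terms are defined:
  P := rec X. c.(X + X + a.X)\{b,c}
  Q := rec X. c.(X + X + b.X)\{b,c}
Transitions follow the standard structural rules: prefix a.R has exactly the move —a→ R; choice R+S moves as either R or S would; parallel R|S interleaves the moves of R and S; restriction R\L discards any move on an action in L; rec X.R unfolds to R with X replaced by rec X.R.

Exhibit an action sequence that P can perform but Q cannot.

LTS(P): 3 reachable states
  u0 = rec X. c.(X + X + a.X)\{b,c} | --c--▸ u1
  u1 = ((rec X. c.(X + X + a.X)\{b,c}) + (rec X. c.(X + X + a.X)\{b,c}) + a.(rec X. c.(X + X + a.X)\{b,c}))\{b,c} | --a--▸ u2
  u2 = (rec X. c.(X + X + a.X)\{b,c})\{b,c} | (no moves)
LTS(Q): 2 reachable states
  v0 = rec X. c.(X + X + b.X)\{b,c} | --c--▸ v1
  v1 = ((rec X. c.(X + X + b.X)\{b,c}) + (rec X. c.(X + X + b.X)\{b,c}) + b.(rec X. c.(X + X + b.X)\{b,c}))\{b,c} | (no moves)
Executing ca from P (initial set {u0}):
  step 1 (c): {u1}
  step 2 (a): {u2}
  P completes σ.
Executing ca from Q (initial set {v0}):
  step 1 (c): {v1}
  step 2 (a): no successor for Q

ca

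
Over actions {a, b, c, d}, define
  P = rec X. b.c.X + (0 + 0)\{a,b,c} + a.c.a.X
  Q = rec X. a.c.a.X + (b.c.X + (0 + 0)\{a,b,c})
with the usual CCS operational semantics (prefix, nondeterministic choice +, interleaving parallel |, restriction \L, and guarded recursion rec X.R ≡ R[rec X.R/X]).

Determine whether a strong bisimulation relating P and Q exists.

YES

Reachable graph of P (4 states):
  p0 = rec X. b.c.X + (0 + 0)\{a,b,c} + a.c.a.X :: ··a··> p1, ··b··> p2
  p1 = c.a.(rec X. b.c.X + (0 + 0)\{a,b,c} + a.c.a.X) :: ··c··> p3
  p2 = c.(rec X. b.c.X + (0 + 0)\{a,b,c} + a.c.a.X) :: ··c··> p0
  p3 = a.(rec X. b.c.X + (0 + 0)\{a,b,c} + a.c.a.X) :: ··a··> p0
Reachable graph of Q (4 states):
  q0 = rec X. a.c.a.X + (b.c.X + (0 + 0)\{a,b,c}) :: ··a··> q1, ··b··> q2
  q1 = c.a.(rec X. a.c.a.X + (b.c.X + (0 + 0)\{a,b,c})) :: ··c··> q3
  q2 = c.(rec X. a.c.a.X + (b.c.X + (0 + 0)\{a,b,c})) :: ··c··> q0
  q3 = a.(rec X. a.c.a.X + (b.c.X + (0 + 0)\{a,b,c})) :: ··a··> q0
Partition-refinement fixed point:
  B0 = {p0, q0}
  B1 = {p2, q2}
  B2 = {p1, q1}
  B3 = {p3, q3}
p0 ∈ B0, q0 ∈ B0 → same block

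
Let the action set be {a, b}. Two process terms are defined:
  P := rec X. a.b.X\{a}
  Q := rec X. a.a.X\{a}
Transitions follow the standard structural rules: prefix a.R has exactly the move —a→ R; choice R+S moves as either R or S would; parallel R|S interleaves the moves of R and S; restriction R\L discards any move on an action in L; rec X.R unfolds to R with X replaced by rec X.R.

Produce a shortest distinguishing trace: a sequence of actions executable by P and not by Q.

Reachable graph of P (3 states):
  p0 = rec X. a.b.X\{a} | =a=> p1
  p1 = b.(rec X. a.b.X\{a})\{a} | =b=> p2
  p2 = (rec X. a.b.X\{a})\{a} | deadlocked
Reachable graph of Q (3 states):
  q0 = rec X. a.a.X\{a} | =a=> q1
  q1 = a.(rec X. a.a.X\{a})\{a} | =a=> q2
  q2 = (rec X. a.a.X\{a})\{a} | deadlocked
Run σ = ⟨ab⟩ on P: start {p0}
  [1] a ⇒ {p1}
  [2] b ⇒ {p2}
  ✓ P
Run σ = ⟨ab⟩ on Q: start {q0}
  [1] a ⇒ {q1}
  [2] b ⇒ ∅  — Q cannot continue

ab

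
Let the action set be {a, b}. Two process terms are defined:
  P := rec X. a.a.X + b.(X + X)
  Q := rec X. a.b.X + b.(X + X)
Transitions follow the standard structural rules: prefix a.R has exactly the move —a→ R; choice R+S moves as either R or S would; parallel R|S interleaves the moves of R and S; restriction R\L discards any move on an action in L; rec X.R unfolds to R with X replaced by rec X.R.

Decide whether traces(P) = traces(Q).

P's transition system — 3 states:
  p0 = rec X. a.a.X + b.(X + X) → —a→ p1, —b→ p2
  p1 = a.(rec X. a.a.X + b.(X + X)) → —a→ p0
  p2 = (rec X. a.a.X + b.(X + X)) + (rec X. a.a.X + b.(X + X)) → —a→ p1, —b→ p2
Q's transition system — 3 states:
  q0 = rec X. a.b.X + b.(X + X) → —a→ q1, —b→ q2
  q1 = b.(rec X. a.b.X + b.(X + X)) → —b→ q0
  q2 = (rec X. a.b.X + b.(X + X)) + (rec X. a.b.X + b.(X + X)) → —a→ q1, —b→ q2
Executing aa from P (initial set {p0}):
  step 1 (a): {p1}
  step 2 (a): {p0}
  P completes σ.
Executing aa from Q (initial set {q0}):
  step 1 (a): {q1}
  step 2 (a): ∅ (Q stuck)

NO — witness ⟨aa⟩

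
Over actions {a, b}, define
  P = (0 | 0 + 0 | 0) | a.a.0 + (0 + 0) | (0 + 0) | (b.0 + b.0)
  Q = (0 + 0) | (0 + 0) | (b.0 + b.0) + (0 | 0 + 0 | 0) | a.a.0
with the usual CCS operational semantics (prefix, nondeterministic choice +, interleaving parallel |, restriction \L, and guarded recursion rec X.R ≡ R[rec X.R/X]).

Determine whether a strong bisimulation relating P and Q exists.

P's transition system — 4 states:
  s0 = (0 | 0 + 0 | 0) | a.a.0 + (0 + 0) | (0 + 0) | (b.0 + b.0) ⊢ =a=> s1, =b=> s2
  s1 = (0 | 0 + 0 | 0) | a.0 ⊢ =a=> s3
  s2 = (0 + 0) | (0 + 0) | 0 ⊢ ·
  s3 = (0 | 0 + 0 | 0) | 0 ⊢ ·
Q's transition system — 4 states:
  t0 = (0 + 0) | (0 + 0) | (b.0 + b.0) + (0 | 0 + 0 | 0) | a.a.0 ⊢ =a=> t1, =b=> t2
  t1 = (0 | 0 + 0 | 0) | a.0 ⊢ =a=> t3
  t2 = (0 + 0) | (0 + 0) | 0 ⊢ ·
  t3 = (0 | 0 + 0 | 0) | 0 ⊢ ·
Partition-refinement fixed point:
  B0 = {s0, t0}
  B1 = {s2, s3, t2, t3}
  B2 = {s1, t1}
s0 ∈ B0, t0 ∈ B0 → same block

P ~ Q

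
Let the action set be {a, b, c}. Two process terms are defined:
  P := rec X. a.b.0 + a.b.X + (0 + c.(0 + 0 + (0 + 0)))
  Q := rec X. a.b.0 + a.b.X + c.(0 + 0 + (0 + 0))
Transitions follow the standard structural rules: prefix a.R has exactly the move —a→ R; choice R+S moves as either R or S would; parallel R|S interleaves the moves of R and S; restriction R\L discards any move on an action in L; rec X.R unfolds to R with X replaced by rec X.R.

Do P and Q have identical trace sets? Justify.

YES

Reachable graph of P (5 states):
  m0 = rec X. a.b.0 + a.b.X + (0 + c.(0 + 0 + (0 + 0))) :: =a=> m1, =a=> m2, =c=> m3
  m1 = b.(rec X. a.b.0 + a.b.X + (0 + c.(0 + 0 + (0 + 0)))) :: =b=> m0
  m2 = b.0 :: =b=> m4
  m3 = 0 + 0 + (0 + 0) :: deadlocked
  m4 = 0 :: deadlocked
Reachable graph of Q (5 states):
  n0 = rec X. a.b.0 + a.b.X + c.(0 + 0 + (0 + 0)) :: =a=> n1, =a=> n2, =c=> n3
  n1 = b.(rec X. a.b.0 + a.b.X + c.(0 + 0 + (0 + 0))) :: =b=> n0
  n2 = b.0 :: =b=> n4
  n3 = 0 + 0 + (0 + 0) :: deadlocked
  n4 = 0 :: deadlocked
Coarsest stable partition (strong bisimilarity classes):
  B0 = {m0, n0}
  B1 = {m3, m4, n3, n4}
  B2 = {m2, n2}
  B3 = {m1, n1}
m0 ∈ B0, n0 ∈ B0 → same block
Bisimilar ⇒ trace-equivalent.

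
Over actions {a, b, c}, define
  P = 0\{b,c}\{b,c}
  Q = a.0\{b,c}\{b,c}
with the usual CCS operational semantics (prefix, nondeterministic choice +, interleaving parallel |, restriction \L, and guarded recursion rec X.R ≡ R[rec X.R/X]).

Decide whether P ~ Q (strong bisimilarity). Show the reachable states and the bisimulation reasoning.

not bisimilar

LTS(P): 1 reachable states
  u0 = 0\{b,c}\{b,c} | deadlocked
LTS(Q): 2 reachable states
  v0 = a.0\{b,c}\{b,c} | ··a··> v1
  v1 = 0\{b,c}\{b,c} | deadlocked
Coarsest stable partition (strong bisimilarity classes):
  B0 = {u0, v1}
  B1 = {v0}
u0 ∈ B0, v0 ∈ B1 → different blocks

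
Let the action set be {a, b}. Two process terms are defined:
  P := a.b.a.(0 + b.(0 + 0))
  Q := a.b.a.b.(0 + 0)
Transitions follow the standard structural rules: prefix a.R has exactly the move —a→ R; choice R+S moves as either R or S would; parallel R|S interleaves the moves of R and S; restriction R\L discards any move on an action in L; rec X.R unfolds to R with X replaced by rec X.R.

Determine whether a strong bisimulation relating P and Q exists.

LTS(P): 5 reachable states
  s0 = a.b.a.(0 + b.(0 + 0)) has moves -a-> s1
  s1 = b.a.(0 + b.(0 + 0)) has moves -b-> s2
  s2 = a.(0 + b.(0 + 0)) has moves -a-> s3
  s3 = 0 + b.(0 + 0) has moves -b-> s4
  s4 = 0 + 0 has moves ·
LTS(Q): 5 reachable states
  t0 = a.b.a.b.(0 + 0) has moves -a-> t1
  t1 = b.a.b.(0 + 0) has moves -b-> t2
  t2 = a.b.(0 + 0) has moves -a-> t3
  t3 = b.(0 + 0) has moves -b-> t4
  t4 = 0 + 0 has moves ·
Partition-refinement fixed point:
  B0 = {s0, t0}
  B1 = {s1, t1}
  B2 = {s2, t2}
  B3 = {s3, t3}
  B4 = {s4, t4}
s0 ∈ B0, t0 ∈ B0 → same block

P ~ Q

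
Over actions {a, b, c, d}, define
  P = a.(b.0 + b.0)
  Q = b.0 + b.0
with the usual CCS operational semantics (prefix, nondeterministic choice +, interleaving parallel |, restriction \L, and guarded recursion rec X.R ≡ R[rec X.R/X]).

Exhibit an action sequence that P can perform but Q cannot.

a

Reachable graph of P (3 states):
  m0 = a.(b.0 + b.0) has moves ··a··> m1
  m1 = b.0 + b.0 has moves ··b··> m2
  m2 = 0 has moves deadlocked
Reachable graph of Q (2 states):
  n0 = b.0 + b.0 has moves ··b··> n1
  n1 = 0 has moves deadlocked
Run σ = ⟨a⟩ on P: start {m0}
  after a @ step 1: {m1}
  ✓ P
Run σ = ⟨a⟩ on Q: start {n0}
  after a @ step 1: no successor for Q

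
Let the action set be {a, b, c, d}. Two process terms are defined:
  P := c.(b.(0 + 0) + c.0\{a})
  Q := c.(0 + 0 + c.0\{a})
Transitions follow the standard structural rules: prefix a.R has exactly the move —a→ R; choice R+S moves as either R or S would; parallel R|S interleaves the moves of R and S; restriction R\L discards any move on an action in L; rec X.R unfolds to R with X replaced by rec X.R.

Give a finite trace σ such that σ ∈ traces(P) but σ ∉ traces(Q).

Reachable graph of P (4 states):
  p0 = c.(b.(0 + 0) + c.0\{a}) ⊢ -c-> p1
  p1 = b.(0 + 0) + c.0\{a} ⊢ -b-> p2, -c-> p3
  p2 = 0 + 0 ⊢ ∅
  p3 = 0\{a} ⊢ ∅
Reachable graph of Q (3 states):
  q0 = c.(0 + 0 + c.0\{a}) ⊢ -c-> q1
  q1 = 0 + 0 + c.0\{a} ⊢ -c-> q2
  q2 = 0\{a} ⊢ ∅
Executing cb from P (initial set {p0}):
  [1] c ⇒ {p1}
  [2] b ⇒ {p2}
  ✓ P
Executing cb from Q (initial set {q0}):
  [1] c ⇒ {q1}
  [2] b ⇒ no successor for Q

cb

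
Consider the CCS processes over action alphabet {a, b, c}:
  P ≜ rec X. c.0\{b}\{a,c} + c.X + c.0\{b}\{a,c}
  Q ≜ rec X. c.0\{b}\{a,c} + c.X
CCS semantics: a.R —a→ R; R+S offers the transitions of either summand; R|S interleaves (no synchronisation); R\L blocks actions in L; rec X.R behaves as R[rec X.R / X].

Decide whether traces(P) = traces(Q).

P's transition system — 2 states:
  u0 = rec X. c.0\{b}\{a,c} + c.X + c.0\{b}\{a,c} ⊢ ··c··> u0, ··c··> u1
  u1 = 0\{b}\{a,c} ⊢ deadlocked
Q's transition system — 2 states:
  v0 = rec X. c.0\{b}\{a,c} + c.X ⊢ ··c··> v0, ··c··> v1
  v1 = 0\{b}\{a,c} ⊢ deadlocked
Bisimilarity quotient blocks:
  B0 = {u0, v0}
  B1 = {u1, v1}
u0 ∈ B0, v0 ∈ B0 → same block
Bisimilar ⇒ trace-equivalent.

YES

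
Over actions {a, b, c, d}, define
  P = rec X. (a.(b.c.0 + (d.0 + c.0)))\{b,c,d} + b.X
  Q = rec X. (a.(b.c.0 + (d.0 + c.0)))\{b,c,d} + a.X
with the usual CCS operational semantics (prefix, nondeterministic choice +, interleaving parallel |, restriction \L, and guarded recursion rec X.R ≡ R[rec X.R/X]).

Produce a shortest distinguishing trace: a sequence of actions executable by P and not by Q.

Reachable graph of P (2 states):
  u0 = rec X. (a.(b.c.0 + (d.0 + c.0)))\{b,c,d} + b.X :: —a→ u1, —b→ u0
  u1 = (b.c.0 + (d.0 + c.0))\{b,c,d} :: (no moves)
Reachable graph of Q (2 states):
  v0 = rec X. (a.(b.c.0 + (d.0 + c.0)))\{b,c,d} + a.X :: —a→ v0, —a→ v1
  v1 = (b.c.0 + (d.0 + c.0))\{b,c,d} :: (no moves)
Executing b from P (initial set {u0}):
  step 1 (b): {u0}
  ✓ P
Executing b from Q (initial set {v0}):
  step 1 (b): no successor for Q

b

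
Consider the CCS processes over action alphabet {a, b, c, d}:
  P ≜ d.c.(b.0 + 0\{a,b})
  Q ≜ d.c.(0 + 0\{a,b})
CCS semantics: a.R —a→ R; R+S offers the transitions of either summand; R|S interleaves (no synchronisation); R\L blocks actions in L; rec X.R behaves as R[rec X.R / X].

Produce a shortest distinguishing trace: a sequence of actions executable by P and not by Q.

dcb

Reachable graph of P (4 states):
  m0 = d.c.(b.0 + 0\{a,b}) has moves -d-> m1
  m1 = c.(b.0 + 0\{a,b}) has moves -c-> m2
  m2 = b.0 + 0\{a,b} has moves -b-> m3
  m3 = 0 has moves (no moves)
Reachable graph of Q (3 states):
  n0 = d.c.(0 + 0\{a,b}) has moves -d-> n1
  n1 = c.(0 + 0\{a,b}) has moves -c-> n2
  n2 = 0 + 0\{a,b} has moves (no moves)
Trace ⟨dcb⟩ through P, begin at {m0}:
  after d @ step 1: {m1}
  after c @ step 2: {m2}
  after b @ step 3: {m3}
  P completes σ.
Trace ⟨dcb⟩ through Q, begin at {n0}:
  after d @ step 1: {n1}
  after c @ step 2: {n2}
  after b @ step 3: no successor for Q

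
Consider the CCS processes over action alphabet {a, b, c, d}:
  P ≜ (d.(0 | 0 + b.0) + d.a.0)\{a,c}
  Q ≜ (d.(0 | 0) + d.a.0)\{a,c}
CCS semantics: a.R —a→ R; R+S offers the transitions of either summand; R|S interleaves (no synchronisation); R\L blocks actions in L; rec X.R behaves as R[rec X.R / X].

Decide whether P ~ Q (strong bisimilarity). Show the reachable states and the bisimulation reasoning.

LTS(P): 4 reachable states
  m0 = (d.(0 | 0 + b.0) + d.a.0)\{a,c} | -d-> m1, -d-> m2
  m1 = (0 | 0 + b.0)\{a,c} | -b-> m3
  m2 = (a.0)\{a,c} | stopped
  m3 = 0\{a,c} | stopped
LTS(Q): 3 reachable states
  n0 = (d.(0 | 0) + d.a.0)\{a,c} | -d-> n1, -d-> n2
  n1 = (0 | 0)\{a,c} | stopped
  n2 = (a.0)\{a,c} | stopped
Coarsest stable partition (strong bisimilarity classes):
  B0 = {m0}
  B1 = {m2, m3, n1, n2}
  B2 = {m1}
  B3 = {n0}
m0 ∈ B0, n0 ∈ B3 → different blocks

NO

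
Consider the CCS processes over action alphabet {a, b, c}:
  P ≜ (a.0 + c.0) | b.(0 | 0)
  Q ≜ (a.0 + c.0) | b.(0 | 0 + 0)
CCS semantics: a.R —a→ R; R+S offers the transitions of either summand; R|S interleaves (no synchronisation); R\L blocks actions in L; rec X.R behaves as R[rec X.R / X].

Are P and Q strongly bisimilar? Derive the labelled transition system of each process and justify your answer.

P ~ Q

P's transition system — 4 states:
  m0 = (a.0 + c.0) | b.(0 | 0) → =a=> m1, =b=> m2, =c=> m1
  m1 = 0 | b.(0 | 0) → =b=> m3
  m2 = (a.0 + c.0) | (0 | 0) → =a=> m3, =c=> m3
  m3 = 0 | (0 | 0) → (no moves)
Q's transition system — 4 states:
  n0 = (a.0 + c.0) | b.(0 | 0 + 0) → =a=> n1, =b=> n2, =c=> n1
  n1 = 0 | b.(0 | 0 + 0) → =b=> n3
  n2 = (a.0 + c.0) | (0 | 0 + 0) → =a=> n3, =c=> n3
  n3 = 0 | (0 | 0 + 0) → (no moves)
Coarsest stable partition (strong bisimilarity classes):
  B0 = {m0, n0}
  B1 = {m1, n1}
  B2 = {m3, n3}
  B3 = {m2, n2}
m0 ∈ B0, n0 ∈ B0 → same block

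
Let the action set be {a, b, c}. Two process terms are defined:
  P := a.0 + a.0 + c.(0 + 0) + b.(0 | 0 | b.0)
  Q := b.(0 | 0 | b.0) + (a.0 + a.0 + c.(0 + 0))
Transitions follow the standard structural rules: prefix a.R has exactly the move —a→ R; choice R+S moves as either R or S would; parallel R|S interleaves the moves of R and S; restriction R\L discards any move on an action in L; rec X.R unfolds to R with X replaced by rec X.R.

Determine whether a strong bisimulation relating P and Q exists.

Reachable graph of P (5 states):
  m0 = a.0 + a.0 + c.(0 + 0) + b.(0 | 0 | b.0) → ··a··> m1, ··b··> m2, ··c··> m3
  m1 = 0 → stopped
  m2 = 0 | 0 | b.0 → ··b··> m4
  m3 = 0 + 0 → stopped
  m4 = 0 | 0 | 0 → stopped
Reachable graph of Q (5 states):
  n0 = b.(0 | 0 | b.0) + (a.0 + a.0 + c.(0 + 0)) → ··a··> n1, ··b··> n2, ··c··> n3
  n1 = 0 → stopped
  n2 = 0 | 0 | b.0 → ··b··> n4
  n3 = 0 + 0 → stopped
  n4 = 0 | 0 | 0 → stopped
Coarsest stable partition (strong bisimilarity classes):
  B0 = {m0, n0}
  B1 = {m1, m3, m4, n1, n3, n4}
  B2 = {m2, n2}
m0 ∈ B0, n0 ∈ B0 → same block

YES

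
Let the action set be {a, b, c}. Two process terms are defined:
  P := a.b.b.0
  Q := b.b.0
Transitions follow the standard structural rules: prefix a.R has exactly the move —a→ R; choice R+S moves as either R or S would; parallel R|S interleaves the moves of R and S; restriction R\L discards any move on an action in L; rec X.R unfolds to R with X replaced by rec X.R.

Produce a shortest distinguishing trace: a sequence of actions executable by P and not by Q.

LTS(P): 4 reachable states
  u0 = a.b.b.0 :: -a-> u1
  u1 = b.b.0 :: -b-> u2
  u2 = b.0 :: -b-> u3
  u3 = 0 :: ·
LTS(Q): 3 reachable states
  v0 = b.b.0 :: -b-> v1
  v1 = b.0 :: -b-> v2
  v2 = 0 :: ·
Run σ = ⟨a⟩ on P: start {u0}
  [1] a ⇒ {u1}
  P completes σ.
Run σ = ⟨a⟩ on Q: start {v0}
  [1] a ⇒ ∅ (Q stuck)

a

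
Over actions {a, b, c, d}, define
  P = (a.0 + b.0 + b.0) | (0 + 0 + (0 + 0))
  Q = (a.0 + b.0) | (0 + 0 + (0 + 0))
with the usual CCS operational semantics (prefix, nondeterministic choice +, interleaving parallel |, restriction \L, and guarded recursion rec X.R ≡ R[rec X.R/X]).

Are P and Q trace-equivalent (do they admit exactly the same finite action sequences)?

trace-equivalent

Reachable graph of P (2 states):
  p0 = (a.0 + b.0 + b.0) | (0 + 0 + (0 + 0)) → —a→ p1, —b→ p1
  p1 = 0 | (0 + 0 + (0 + 0)) → ∅
Reachable graph of Q (2 states):
  q0 = (a.0 + b.0) | (0 + 0 + (0 + 0)) → —a→ q1, —b→ q1
  q1 = 0 | (0 + 0 + (0 + 0)) → ∅
Coarsest stable partition (strong bisimilarity classes):
  B0 = {p0, q0}
  B1 = {p1, q1}
p0 ∈ B0, q0 ∈ B0 → same block
Bisimilar ⇒ trace-equivalent.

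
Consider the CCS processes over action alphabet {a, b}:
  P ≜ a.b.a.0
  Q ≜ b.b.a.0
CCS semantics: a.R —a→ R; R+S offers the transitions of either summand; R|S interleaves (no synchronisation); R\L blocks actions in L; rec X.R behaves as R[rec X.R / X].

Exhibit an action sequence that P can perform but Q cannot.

LTS(P): 4 reachable states
  u0 = a.b.a.0 | —a→ u1
  u1 = b.a.0 | —b→ u2
  u2 = a.0 | —a→ u3
  u3 = 0 | (no moves)
LTS(Q): 4 reachable states
  v0 = b.b.a.0 | —b→ v1
  v1 = b.a.0 | —b→ v2
  v2 = a.0 | —a→ v3
  v3 = 0 | (no moves)
Executing a from P (initial set {u0}):
  step 1 (a): {u1}
  — P admits the full trace.
Executing a from Q (initial set {v0}):
  step 1 (a): ∅ (Q stuck)

a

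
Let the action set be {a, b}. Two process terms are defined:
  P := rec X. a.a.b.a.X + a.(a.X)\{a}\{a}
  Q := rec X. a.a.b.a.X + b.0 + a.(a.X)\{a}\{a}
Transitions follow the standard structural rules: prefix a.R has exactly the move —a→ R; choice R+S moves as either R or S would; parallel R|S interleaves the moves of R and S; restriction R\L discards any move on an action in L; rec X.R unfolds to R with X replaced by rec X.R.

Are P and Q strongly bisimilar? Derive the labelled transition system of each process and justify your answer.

P ≁ Q

P's transition system — 5 states:
  m0 = rec X. a.a.b.a.X + a.(a.X)\{a}\{a} :: -a-> m1, -a-> m2
  m1 = (a.(rec X. a.a.b.a.X + a.(a.X)\{a}\{a}))\{a}\{a} :: (no moves)
  m2 = a.b.a.(rec X. a.a.b.a.X + a.(a.X)\{a}\{a}) :: -a-> m3
  m3 = b.a.(rec X. a.a.b.a.X + a.(a.X)\{a}\{a}) :: -b-> m4
  m4 = a.(rec X. a.a.b.a.X + a.(a.X)\{a}\{a}) :: -a-> m0
Q's transition system — 6 states:
  n0 = rec X. a.a.b.a.X + b.0 + a.(a.X)\{a}\{a} :: -a-> n1, -a-> n2, -b-> n3
  n1 = (a.(rec X. a.a.b.a.X + b.0 + a.(a.X)\{a}\{a}))\{a}\{a} :: (no moves)
  n2 = a.b.a.(rec X. a.a.b.a.X + b.0 + a.(a.X)\{a}\{a}) :: -a-> n4
  n3 = 0 :: (no moves)
  n4 = b.a.(rec X. a.a.b.a.X + b.0 + a.(a.X)\{a}\{a}) :: -b-> n5
  n5 = a.(rec X. a.a.b.a.X + b.0 + a.(a.X)\{a}\{a}) :: -a-> n0
Partition-refinement fixed point:
  B0 = {m0}
  B1 = {m1, n1, n3}
  B2 = {m2}
  B3 = {m3}
  B4 = {m4}
  B5 = {n0}
  B6 = {n2}
  B7 = {n4}
  B8 = {n5}
m0 ∈ B0, n0 ∈ B5 → different blocks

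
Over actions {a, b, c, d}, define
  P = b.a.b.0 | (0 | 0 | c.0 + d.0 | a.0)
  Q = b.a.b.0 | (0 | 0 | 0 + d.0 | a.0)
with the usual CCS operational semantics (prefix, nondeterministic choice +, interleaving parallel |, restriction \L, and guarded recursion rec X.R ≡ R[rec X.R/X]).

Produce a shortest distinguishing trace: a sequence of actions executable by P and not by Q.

c

P's transition system — 20 states:
  u0 = b.a.b.0 | (0 | 0 | c.0 + d.0 | a.0) → =a=> u1, =b=> u2, =c=> u3, =d=> u4
  u1 = b.a.b.0 | (d.0 | 0) → =b=> u5, =d=> u6
  u2 = a.b.0 | (0 | 0 | c.0 + d.0 | a.0) → =a=> u5, =a=> u7, =c=> u8, =d=> u9
  u3 = b.a.b.0 | (0 | 0 | 0) → =b=> u8
  u4 = b.a.b.0 | (0 | a.0) → =a=> u6, =b=> u9
  u5 = a.b.0 | (d.0 | 0) → =a=> u10, =d=> u11
  u6 = b.a.b.0 | (0 | 0) → =b=> u11
  u7 = b.0 | (0 | 0 | c.0 + d.0 | a.0) → =a=> u10, =b=> u12, =c=> u13, =d=> u14
  u8 = a.b.0 | (0 | 0 | 0) → =a=> u13
  u9 = a.b.0 | (0 | a.0) → =a=> u11, =a=> u14
  u10 = b.0 | (d.0 | 0) → =b=> u15, =d=> u16
  u11 = a.b.0 | (0 | 0) → =a=> u16
  u12 = 0 | (0 | 0 | c.0 + d.0 | a.0) → =a=> u15, =c=> u17, =d=> u18
  u13 = b.0 | (0 | 0 | 0) → =b=> u17
  u14 = b.0 | (0 | a.0) → =a=> u16, =b=> u18
  u15 = 0 | (d.0 | 0) → =d=> u19
  u16 = b.0 | (0 | 0) → =b=> u19
  u17 = 0 | (0 | 0 | 0) → ∅
  u18 = 0 | (0 | a.0) → =a=> u19
  u19 = 0 | (0 | 0) → ∅
Q's transition system — 16 states:
  v0 = b.a.b.0 | (0 | 0 | 0 + d.0 | a.0) → =a=> v1, =b=> v2, =d=> v3
  v1 = b.a.b.0 | (d.0 | 0) → =b=> v4, =d=> v5
  v2 = a.b.0 | (0 | 0 | 0 + d.0 | a.0) → =a=> v4, =a=> v6, =d=> v7
  v3 = b.a.b.0 | (0 | a.0) → =a=> v5, =b=> v7
  v4 = a.b.0 | (d.0 | 0) → =a=> v8, =d=> v9
  v5 = b.a.b.0 | (0 | 0) → =b=> v9
  v6 = b.0 | (0 | 0 | 0 + d.0 | a.0) → =a=> v8, =b=> v10, =d=> v11
  v7 = a.b.0 | (0 | a.0) → =a=> v11, =a=> v9
  v8 = b.0 | (d.0 | 0) → =b=> v12, =d=> v13
  v9 = a.b.0 | (0 | 0) → =a=> v13
  v10 = 0 | (0 | 0 | 0 + d.0 | a.0) → =a=> v12, =d=> v14
  v11 = b.0 | (0 | a.0) → =a=> v13, =b=> v14
  v12 = 0 | (d.0 | 0) → =d=> v15
  v13 = b.0 | (0 | 0) → =b=> v15
  v14 = 0 | (0 | a.0) → =a=> v15
  v15 = 0 | (0 | 0) → ∅
Executing c from P (initial set {u0}):
  after c @ step 1: {u3}
  — P admits the full trace.
Executing c from Q (initial set {v0}):
  after c @ step 1: ∅ (Q stuck)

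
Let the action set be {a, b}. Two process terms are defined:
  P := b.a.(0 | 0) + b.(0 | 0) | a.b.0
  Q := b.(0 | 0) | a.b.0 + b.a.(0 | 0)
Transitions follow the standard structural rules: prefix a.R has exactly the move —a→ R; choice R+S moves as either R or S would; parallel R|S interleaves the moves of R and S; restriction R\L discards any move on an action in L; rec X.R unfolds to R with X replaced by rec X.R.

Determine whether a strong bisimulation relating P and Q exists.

bisimilar

Reachable graph of P (8 states):
  u0 = b.a.(0 | 0) + b.(0 | 0) | a.b.0 ⊢ —a→ u1, —b→ u2, —b→ u3
  u1 = b.(0 | 0) | b.0 ⊢ —b→ u4, —b→ u5
  u2 = 0 | 0 | a.b.0 ⊢ —a→ u4
  u3 = a.(0 | 0) ⊢ —a→ u6
  u4 = 0 | 0 | b.0 ⊢ —b→ u7
  u5 = b.(0 | 0) | 0 ⊢ —b→ u7
  u6 = 0 | 0 ⊢ deadlocked
  u7 = 0 | 0 | 0 ⊢ deadlocked
Reachable graph of Q (8 states):
  v0 = b.(0 | 0) | a.b.0 + b.a.(0 | 0) ⊢ —a→ v1, —b→ v2, —b→ v3
  v1 = b.(0 | 0) | b.0 ⊢ —b→ v4, —b→ v5
  v2 = 0 | 0 | a.b.0 ⊢ —a→ v4
  v3 = a.(0 | 0) ⊢ —a→ v6
  v4 = 0 | 0 | b.0 ⊢ —b→ v7
  v5 = b.(0 | 0) | 0 ⊢ —b→ v7
  v6 = 0 | 0 ⊢ deadlocked
  v7 = 0 | 0 | 0 ⊢ deadlocked
Bisimilarity quotient blocks:
  B0 = {u0, v0}
  B1 = {u1, v1}
  B2 = {u4, u5, v4, v5}
  B3 = {u6, u7, v6, v7}
  B4 = {u2, v2}
  B5 = {u3, v3}
u0 ∈ B0, v0 ∈ B0 → same block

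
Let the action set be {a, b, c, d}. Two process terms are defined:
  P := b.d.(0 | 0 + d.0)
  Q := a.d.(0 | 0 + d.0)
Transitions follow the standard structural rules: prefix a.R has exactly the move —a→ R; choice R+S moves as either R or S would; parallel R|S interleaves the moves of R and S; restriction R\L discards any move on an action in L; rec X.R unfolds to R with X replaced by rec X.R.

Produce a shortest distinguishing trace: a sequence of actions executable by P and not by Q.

b

P's transition system — 4 states:
  m0 = b.d.(0 | 0 + d.0) has moves =b=> m1
  m1 = d.(0 | 0 + d.0) has moves =d=> m2
  m2 = 0 | 0 + d.0 has moves =d=> m3
  m3 = 0 has moves stopped
Q's transition system — 4 states:
  n0 = a.d.(0 | 0 + d.0) has moves =a=> n1
  n1 = d.(0 | 0 + d.0) has moves =d=> n2
  n2 = 0 | 0 + d.0 has moves =d=> n3
  n3 = 0 has moves stopped
Run σ = ⟨b⟩ on P: start {m0}
  step 1 (b): {m1}
  ✓ P
Run σ = ⟨b⟩ on Q: start {n0}
  step 1 (b): ∅  — Q cannot continue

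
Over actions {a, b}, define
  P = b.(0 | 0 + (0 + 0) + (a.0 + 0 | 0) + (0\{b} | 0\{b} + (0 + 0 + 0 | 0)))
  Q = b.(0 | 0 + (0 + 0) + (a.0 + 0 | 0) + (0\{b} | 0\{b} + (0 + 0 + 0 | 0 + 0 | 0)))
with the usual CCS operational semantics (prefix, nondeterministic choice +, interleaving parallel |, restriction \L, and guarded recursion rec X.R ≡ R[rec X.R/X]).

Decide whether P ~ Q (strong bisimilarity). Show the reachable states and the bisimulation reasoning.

P ~ Q

LTS(P): 3 reachable states
  s0 = b.(0 | 0 + (0 + 0) + (a.0 + 0 | 0) + (0\{b} | 0\{b} + (0 + 0 + 0 | 0))) :: ··b··> s1
  s1 = 0 | 0 + (0 + 0) + (a.0 + 0 | 0) + (0\{b} | 0\{b} + (0 + 0 + 0 | 0)) :: ··a··> s2
  s2 = 0 :: ∅
LTS(Q): 3 reachable states
  t0 = b.(0 | 0 + (0 + 0) + (a.0 + 0 | 0) + (0\{b} | 0\{b} + (0 + 0 + 0 | 0 + 0 | 0))) :: ··b··> t1
  t1 = 0 | 0 + (0 + 0) + (a.0 + 0 | 0) + (0\{b} | 0\{b} + (0 + 0 + 0 | 0 + 0 | 0)) :: ··a··> t2
  t2 = 0 :: ∅
Coarsest stable partition (strong bisimilarity classes):
  B0 = {s0, t0}
  B1 = {s1, t1}
  B2 = {s2, t2}
s0 ∈ B0, t0 ∈ B0 → same block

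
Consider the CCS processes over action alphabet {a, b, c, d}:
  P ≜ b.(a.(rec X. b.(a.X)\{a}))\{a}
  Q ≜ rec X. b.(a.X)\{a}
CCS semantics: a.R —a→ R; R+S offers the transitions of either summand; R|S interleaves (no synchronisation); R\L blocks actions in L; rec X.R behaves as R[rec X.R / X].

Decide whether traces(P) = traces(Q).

P's transition system — 2 states:
  p0 = b.(a.(rec X. b.(a.X)\{a}))\{a} has moves -b-> p1
  p1 = (a.(rec X. b.(a.X)\{a}))\{a} has moves ·
Q's transition system — 2 states:
  q0 = rec X. b.(a.X)\{a} has moves -b-> q1
  q1 = (a.(rec X. b.(a.X)\{a}))\{a} has moves ·
Bisimilarity quotient blocks:
  B0 = {p0, q0}
  B1 = {p1, q1}
p0 ∈ B0, q0 ∈ B0 → same block
Bisimilar ⇒ trace-equivalent.

YES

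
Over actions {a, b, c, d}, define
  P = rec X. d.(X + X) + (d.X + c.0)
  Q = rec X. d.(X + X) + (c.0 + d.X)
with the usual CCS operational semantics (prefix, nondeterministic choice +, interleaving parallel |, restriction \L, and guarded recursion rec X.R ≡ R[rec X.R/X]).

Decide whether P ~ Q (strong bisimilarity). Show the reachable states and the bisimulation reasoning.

LTS(P): 3 reachable states
  m0 = rec X. d.(X + X) + (d.X + c.0) → --c--▸ m1, --d--▸ m0, --d--▸ m2
  m1 = 0 → ·
  m2 = (rec X. d.(X + X) + (d.X + c.0)) + (rec X. d.(X + X) + (d.X + c.0)) → --c--▸ m1, --d--▸ m0, --d--▸ m2
LTS(Q): 3 reachable states
  n0 = rec X. d.(X + X) + (c.0 + d.X) → --c--▸ n1, --d--▸ n0, --d--▸ n2
  n1 = 0 → ·
  n2 = (rec X. d.(X + X) + (c.0 + d.X)) + (rec X. d.(X + X) + (c.0 + d.X)) → --c--▸ n1, --d--▸ n0, --d--▸ n2
Bisimilarity quotient blocks:
  B0 = {m0, m2, n0, n2}
  B1 = {m1, n1}
m0 ∈ B0, n0 ∈ B0 → same block

YES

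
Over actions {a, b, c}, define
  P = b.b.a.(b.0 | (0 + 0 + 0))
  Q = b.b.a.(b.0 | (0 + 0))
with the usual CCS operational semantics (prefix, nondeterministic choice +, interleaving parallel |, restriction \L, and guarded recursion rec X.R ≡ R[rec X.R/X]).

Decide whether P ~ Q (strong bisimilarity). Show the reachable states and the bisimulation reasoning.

Reachable graph of P (5 states):
  u0 = b.b.a.(b.0 | (0 + 0 + 0)) ⊢ —b→ u1
  u1 = b.a.(b.0 | (0 + 0 + 0)) ⊢ —b→ u2
  u2 = a.(b.0 | (0 + 0 + 0)) ⊢ —a→ u3
  u3 = b.0 | (0 + 0 + 0) ⊢ —b→ u4
  u4 = 0 | (0 + 0 + 0) ⊢ ∅
Reachable graph of Q (5 states):
  v0 = b.b.a.(b.0 | (0 + 0)) ⊢ —b→ v1
  v1 = b.a.(b.0 | (0 + 0)) ⊢ —b→ v2
  v2 = a.(b.0 | (0 + 0)) ⊢ —a→ v3
  v3 = b.0 | (0 + 0) ⊢ —b→ v4
  v4 = 0 | (0 + 0) ⊢ ∅
Bisimilarity quotient blocks:
  B0 = {u0, v0}
  B1 = {u1, v1}
  B2 = {u2, v2}
  B3 = {u3, v3}
  B4 = {u4, v4}
u0 ∈ B0, v0 ∈ B0 → same block

YES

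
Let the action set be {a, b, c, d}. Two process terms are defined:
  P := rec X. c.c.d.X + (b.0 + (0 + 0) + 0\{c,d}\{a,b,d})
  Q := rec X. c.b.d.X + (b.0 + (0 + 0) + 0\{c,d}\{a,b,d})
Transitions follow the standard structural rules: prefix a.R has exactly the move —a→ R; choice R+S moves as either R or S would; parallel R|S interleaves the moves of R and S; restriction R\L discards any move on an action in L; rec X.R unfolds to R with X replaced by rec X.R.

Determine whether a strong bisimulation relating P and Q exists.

Reachable graph of P (4 states):
  s0 = rec X. c.c.d.X + (b.0 + (0 + 0) + 0\{c,d}\{a,b,d}) :: -b-> s1, -c-> s2
  s1 = 0 :: deadlocked
  s2 = c.d.(rec X. c.c.d.X + (b.0 + (0 + 0) + 0\{c,d}\{a,b,d})) :: -c-> s3
  s3 = d.(rec X. c.c.d.X + (b.0 + (0 + 0) + 0\{c,d}\{a,b,d})) :: -d-> s0
Reachable graph of Q (4 states):
  t0 = rec X. c.b.d.X + (b.0 + (0 + 0) + 0\{c,d}\{a,b,d}) :: -b-> t1, -c-> t2
  t1 = 0 :: deadlocked
  t2 = b.d.(rec X. c.b.d.X + (b.0 + (0 + 0) + 0\{c,d}\{a,b,d})) :: -b-> t3
  t3 = d.(rec X. c.b.d.X + (b.0 + (0 + 0) + 0\{c,d}\{a,b,d})) :: -d-> t0
Partition-refinement fixed point:
  B0 = {s0}
  B1 = {s2}
  B2 = {s3}
  B3 = {s1, t1}
  B4 = {t0}
  B5 = {t2}
  B6 = {t3}
s0 ∈ B0, t0 ∈ B4 → different blocks

not bisimilar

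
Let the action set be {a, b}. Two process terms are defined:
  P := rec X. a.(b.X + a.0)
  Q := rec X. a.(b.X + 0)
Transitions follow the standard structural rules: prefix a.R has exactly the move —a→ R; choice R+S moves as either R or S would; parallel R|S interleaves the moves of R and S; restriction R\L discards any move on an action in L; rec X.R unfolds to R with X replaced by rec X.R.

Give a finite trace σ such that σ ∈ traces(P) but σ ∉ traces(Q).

Reachable graph of P (3 states):
  u0 = rec X. a.(b.X + a.0) | =a=> u1
  u1 = b.(rec X. a.(b.X + a.0)) + a.0 | =a=> u2, =b=> u0
  u2 = 0 | ·
Reachable graph of Q (2 states):
  v0 = rec X. a.(b.X + 0) | =a=> v1
  v1 = b.(rec X. a.(b.X + 0)) + 0 | =b=> v0
Run σ = ⟨aa⟩ on P: start {u0}
  step 1 (a): {u1}
  step 2 (a): {u2}
  — P admits the full trace.
Run σ = ⟨aa⟩ on Q: start {v0}
  step 1 (a): {v1}
  step 2 (a): ∅  — Q cannot continue

aa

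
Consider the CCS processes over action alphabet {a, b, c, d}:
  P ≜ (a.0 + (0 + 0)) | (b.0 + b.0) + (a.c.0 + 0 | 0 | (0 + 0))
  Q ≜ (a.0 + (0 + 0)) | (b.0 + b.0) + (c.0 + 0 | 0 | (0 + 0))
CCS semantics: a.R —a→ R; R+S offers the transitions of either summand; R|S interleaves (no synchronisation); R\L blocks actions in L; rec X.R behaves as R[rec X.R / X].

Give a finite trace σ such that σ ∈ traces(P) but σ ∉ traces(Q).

LTS(P): 6 reachable states
  u0 = (a.0 + (0 + 0)) | (b.0 + b.0) + (a.c.0 + 0 | 0 | (0 + 0)) → =a=> u1, =a=> u2, =b=> u3
  u1 = 0 | (b.0 + b.0) → =b=> u4
  u2 = c.0 → =c=> u5
  u3 = (a.0 + (0 + 0)) | 0 → =a=> u4
  u4 = 0 | 0 → ∅
  u5 = 0 → ∅
LTS(Q): 5 reachable states
  v0 = (a.0 + (0 + 0)) | (b.0 + b.0) + (c.0 + 0 | 0 | (0 + 0)) → =a=> v1, =b=> v2, =c=> v3
  v1 = 0 | (b.0 + b.0) → =b=> v4
  v2 = (a.0 + (0 + 0)) | 0 → =a=> v4
  v3 = 0 → ∅
  v4 = 0 | 0 → ∅
Trace ⟨ac⟩ through P, begin at {u0}:
  [1] a ⇒ {u1, u2}
  [2] c ⇒ {u5}
  P completes σ.
Trace ⟨ac⟩ through Q, begin at {v0}:
  [1] a ⇒ {v1}
  [2] c ⇒ ∅  — Q cannot continue

ac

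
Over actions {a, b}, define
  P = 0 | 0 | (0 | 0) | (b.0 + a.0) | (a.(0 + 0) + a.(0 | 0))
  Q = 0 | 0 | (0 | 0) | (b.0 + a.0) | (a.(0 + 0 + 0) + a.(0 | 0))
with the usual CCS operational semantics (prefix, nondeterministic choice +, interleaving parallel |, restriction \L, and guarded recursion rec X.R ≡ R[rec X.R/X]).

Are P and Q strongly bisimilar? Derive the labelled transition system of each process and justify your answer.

P's transition system — 6 states:
  p0 = 0 | 0 | (0 | 0) | (b.0 + a.0) | (a.(0 + 0) + a.(0 | 0)) → --a--▸ p1, --a--▸ p2, --a--▸ p3, --b--▸ p3
  p1 = 0 | 0 | (0 | 0) | (b.0 + a.0) | (0 + 0) → --a--▸ p4, --b--▸ p4
  p2 = 0 | 0 | (0 | 0) | (b.0 + a.0) | (0 | 0) → --a--▸ p5, --b--▸ p5
  p3 = 0 | 0 | (0 | 0) | 0 | (a.(0 + 0) + a.(0 | 0)) → --a--▸ p4, --a--▸ p5
  p4 = 0 | 0 | (0 | 0) | 0 | (0 + 0) → deadlocked
  p5 = 0 | 0 | (0 | 0) | 0 | (0 | 0) → deadlocked
Q's transition system — 6 states:
  q0 = 0 | 0 | (0 | 0) | (b.0 + a.0) | (a.(0 + 0 + 0) + a.(0 | 0)) → --a--▸ q1, --a--▸ q2, --a--▸ q3, --b--▸ q3
  q1 = 0 | 0 | (0 | 0) | (b.0 + a.0) | (0 + 0 + 0) → --a--▸ q4, --b--▸ q4
  q2 = 0 | 0 | (0 | 0) | (b.0 + a.0) | (0 | 0) → --a--▸ q5, --b--▸ q5
  q3 = 0 | 0 | (0 | 0) | 0 | (a.(0 + 0 + 0) + a.(0 | 0)) → --a--▸ q4, --a--▸ q5
  q4 = 0 | 0 | (0 | 0) | 0 | (0 + 0 + 0) → deadlocked
  q5 = 0 | 0 | (0 | 0) | 0 | (0 | 0) → deadlocked
Partition-refinement fixed point:
  B0 = {p0, q0}
  B1 = {p1, p2, q1, q2}
  B2 = {p4, p5, q4, q5}
  B3 = {p3, q3}
p0 ∈ B0, q0 ∈ B0 → same block

YES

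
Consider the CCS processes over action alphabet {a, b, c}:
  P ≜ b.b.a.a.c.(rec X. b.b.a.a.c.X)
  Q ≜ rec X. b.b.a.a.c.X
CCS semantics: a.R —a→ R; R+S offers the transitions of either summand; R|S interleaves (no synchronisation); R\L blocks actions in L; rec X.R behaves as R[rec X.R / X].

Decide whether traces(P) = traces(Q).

LTS(P): 6 reachable states
  m0 = b.b.a.a.c.(rec X. b.b.a.a.c.X) has moves =b=> m1
  m1 = b.a.a.c.(rec X. b.b.a.a.c.X) has moves =b=> m2
  m2 = a.a.c.(rec X. b.b.a.a.c.X) has moves =a=> m3
  m3 = a.c.(rec X. b.b.a.a.c.X) has moves =a=> m4
  m4 = c.(rec X. b.b.a.a.c.X) has moves =c=> m5
  m5 = rec X. b.b.a.a.c.X has moves =b=> m1
LTS(Q): 5 reachable states
  n0 = rec X. b.b.a.a.c.X has moves =b=> n1
  n1 = b.a.a.c.(rec X. b.b.a.a.c.X) has moves =b=> n2
  n2 = a.a.c.(rec X. b.b.a.a.c.X) has moves =a=> n3
  n3 = a.c.(rec X. b.b.a.a.c.X) has moves =a=> n4
  n4 = c.(rec X. b.b.a.a.c.X) has moves =c=> n0
Coarsest stable partition (strong bisimilarity classes):
  B0 = {m0, m5, n0}
  B1 = {m1, n1}
  B2 = {m2, n2}
  B3 = {m3, n3}
  B4 = {m4, n4}
m0 ∈ B0, n0 ∈ B0 → same block
Bisimilar ⇒ trace-equivalent.

trace-equivalent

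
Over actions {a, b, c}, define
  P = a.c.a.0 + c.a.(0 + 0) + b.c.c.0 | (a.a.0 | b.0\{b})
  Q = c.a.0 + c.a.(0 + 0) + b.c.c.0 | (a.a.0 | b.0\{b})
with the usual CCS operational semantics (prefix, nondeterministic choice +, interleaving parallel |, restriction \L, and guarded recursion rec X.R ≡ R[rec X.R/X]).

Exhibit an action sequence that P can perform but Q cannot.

LTS(P): 29 reachable states
  p0 = a.c.a.0 + c.a.(0 + 0) + b.c.c.0 | (a.a.0 | b.0\{b}) → -a-> p1, -a-> p2, -b-> p3, -b-> p4, -c-> p5
  p1 = b.c.c.0 | (a.0 | b.0\{b}) → -a-> p6, -b-> p7, -b-> p8
  p2 = c.a.0 → -c-> p9
  p3 = b.c.c.0 | (a.a.0 | 0\{b}) → -a-> p7, -b-> p10
  p4 = c.c.0 | (a.a.0 | b.0\{b}) → -a-> p8, -b-> p10, -c-> p11
  p5 = a.(0 + 0) → -a-> p12
  p6 = b.c.c.0 | (0 | b.0\{b}) → -b-> p13, -b-> p14
  p7 = b.c.c.0 | (a.0 | 0\{b}) → -a-> p13, -b-> p15
  p8 = c.c.0 | (a.0 | b.0\{b}) → -a-> p14, -b-> p15, -c-> p16
  p9 = a.0 → -a-> p17
  p10 = c.c.0 | (a.a.0 | 0\{b}) → -a-> p15, -c-> p18
  p11 = c.0 | (a.a.0 | b.0\{b}) → -a-> p16, -b-> p18, -c-> p19
  p12 = 0 + 0 → (no moves)
  p13 = b.c.c.0 | (0 | 0\{b}) → -b-> p20
  p14 = c.c.0 | (0 | b.0\{b}) → -b-> p20, -c-> p21
  p15 = c.c.0 | (a.0 | 0\{b}) → -a-> p20, -c-> p22
  p16 = c.0 | (a.0 | b.0\{b}) → -a-> p21, -b-> p22, -c-> p23
  p17 = 0 → (no moves)
  p18 = c.0 | (a.a.0 | 0\{b}) → -a-> p22, -c-> p24
  p19 = 0 | (a.a.0 | b.0\{b}) → -a-> p23, -b-> p24
  p20 = c.c.0 | (0 | 0\{b}) → -c-> p25
  p21 = c.0 | (0 | b.0\{b}) → -b-> p25, -c-> p26
  p22 = c.0 | (a.0 | 0\{b}) → -a-> p25, -c-> p27
  p23 = 0 | (a.0 | b.0\{b}) → -a-> p26, -b-> p27
  p24 = 0 | (a.a.0 | 0\{b}) → -a-> p27
  p25 = c.0 | (0 | 0\{b}) → -c-> p28
  p26 = 0 | (0 | b.0\{b}) → -b-> p28
  p27 = 0 | (a.0 | 0\{b}) → -a-> p28
  p28 = 0 | (0 | 0\{b}) → (no moves)
LTS(Q): 28 reachable states
  q0 = c.a.0 + c.a.(0 + 0) + b.c.c.0 | (a.a.0 | b.0\{b}) → -a-> q1, -b-> q2, -b-> q3, -c-> q4, -c-> q5
  q1 = b.c.c.0 | (a.0 | b.0\{b}) → -a-> q6, -b-> q7, -b-> q8
  q2 = b.c.c.0 | (a.a.0 | 0\{b}) → -a-> q7, -b-> q9
  q3 = c.c.0 | (a.a.0 | b.0\{b}) → -a-> q8, -b-> q9, -c-> q10
  q4 = a.(0 + 0) → -a-> q11
  q5 = a.0 → -a-> q12
  q6 = b.c.c.0 | (0 | b.0\{b}) → -b-> q13, -b-> q14
  q7 = b.c.c.0 | (a.0 | 0\{b}) → -a-> q13, -b-> q15
  q8 = c.c.0 | (a.0 | b.0\{b}) → -a-> q14, -b-> q15, -c-> q16
  q9 = c.c.0 | (a.a.0 | 0\{b}) → -a-> q15, -c-> q17
  q10 = c.0 | (a.a.0 | b.0\{b}) → -a-> q16, -b-> q17, -c-> q18
  q11 = 0 + 0 → (no moves)
  q12 = 0 → (no moves)
  q13 = b.c.c.0 | (0 | 0\{b}) → -b-> q19
  q14 = c.c.0 | (0 | b.0\{b}) → -b-> q19, -c-> q20
  q15 = c.c.0 | (a.0 | 0\{b}) → -a-> q19, -c-> q21
  q16 = c.0 | (a.0 | b.0\{b}) → -a-> q20, -b-> q21, -c-> q22
  q17 = c.0 | (a.a.0 | 0\{b}) → -a-> q21, -c-> q23
  q18 = 0 | (a.a.0 | b.0\{b}) → -a-> q22, -b-> q23
  q19 = c.c.0 | (0 | 0\{b}) → -c-> q24
  q20 = c.0 | (0 | b.0\{b}) → -b-> q24, -c-> q25
  q21 = c.0 | (a.0 | 0\{b}) → -a-> q24, -c-> q26
  q22 = 0 | (a.0 | b.0\{b}) → -a-> q25, -b-> q26
  q23 = 0 | (a.a.0 | 0\{b}) → -a-> q26
  q24 = c.0 | (0 | 0\{b}) → -c-> q27
  q25 = 0 | (0 | b.0\{b}) → -b-> q27
  q26 = 0 | (a.0 | 0\{b}) → -a-> q27
  q27 = 0 | (0 | 0\{b}) → (no moves)
Run σ = ⟨ac⟩ on P: start {p0}
  after a @ step 1: {p1, p2}
  after c @ step 2: {p9}
  ✓ P
Run σ = ⟨ac⟩ on Q: start {q0}
  after a @ step 1: {q1}
  after c @ step 2: ∅ (Q stuck)

ac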